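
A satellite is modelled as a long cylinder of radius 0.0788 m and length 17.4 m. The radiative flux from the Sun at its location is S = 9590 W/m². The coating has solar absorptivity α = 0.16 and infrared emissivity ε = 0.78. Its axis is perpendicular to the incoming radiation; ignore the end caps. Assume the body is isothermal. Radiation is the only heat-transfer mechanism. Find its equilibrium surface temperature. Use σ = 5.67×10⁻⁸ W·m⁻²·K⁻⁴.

T ≈ 324 K

At equilibrium, absorbed power = emitted power.
Absorbing cross-section = 2rL = 2.742 m²; emitting surface = 2πrL = 8.615 m² (ratio π).
αS·A_cross = εσ·A_surf·T⁴  ⇒  T⁴ = αS/(ε·πσ).
T⁴ = 0.160·9590/(0.78·π·5.67×10⁻⁸) = 1.104×10¹⁰ K⁴.
T = (1.104×10¹⁰)^(1/4).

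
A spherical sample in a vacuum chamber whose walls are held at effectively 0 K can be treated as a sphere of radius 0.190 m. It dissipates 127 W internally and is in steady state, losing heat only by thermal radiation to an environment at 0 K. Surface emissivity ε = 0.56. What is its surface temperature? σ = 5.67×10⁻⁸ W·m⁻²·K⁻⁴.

Steady state: internal power = radiated power, P = εσA T⁴.
Radiating area A = 4πr² = 0.4536 m².
T⁴ = P/(εσA) = 127/(0.56·5.67×10⁻⁸·0.4536) = 8.817×10⁹ K⁴.
T = (8.817×10⁹)^(1/4).

T ≈ 306 K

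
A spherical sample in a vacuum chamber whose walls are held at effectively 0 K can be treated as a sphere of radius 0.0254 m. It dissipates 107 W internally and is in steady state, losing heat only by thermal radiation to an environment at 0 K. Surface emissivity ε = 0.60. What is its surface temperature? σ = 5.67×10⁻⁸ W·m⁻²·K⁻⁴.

T ≈ 789 K

Steady state: internal power = radiated power, P = εσA T⁴.
Radiating area A = 4πr² = 0.008107 m².
T⁴ = P/(εσA) = 107/(0.60·5.67×10⁻⁸·0.008107) = 3.879×10¹¹ K⁴.
T = (3.879×10¹¹)^(1/4).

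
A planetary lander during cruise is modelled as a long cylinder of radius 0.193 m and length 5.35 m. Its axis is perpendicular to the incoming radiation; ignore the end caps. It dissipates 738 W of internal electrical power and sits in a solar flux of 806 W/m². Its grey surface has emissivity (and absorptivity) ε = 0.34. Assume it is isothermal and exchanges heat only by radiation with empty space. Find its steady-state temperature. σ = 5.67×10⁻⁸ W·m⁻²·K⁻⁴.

T ≈ 320 K

At steady state, absorbed solar power + internal power = radiated power.
Absorbed: α·S·A_cross = 0.34·806·2.065 = 565.9 W (cross-section 2rL).
Total input = 565.9 + 738 = 1304 W.
Radiated: εσ·A_surf·T⁴ with A_surf = 2πrL = 6.488 m².
T⁴ = 1304/(0.34·5.67×10⁻⁸·6.488) = 1.043×10¹⁰ K⁴.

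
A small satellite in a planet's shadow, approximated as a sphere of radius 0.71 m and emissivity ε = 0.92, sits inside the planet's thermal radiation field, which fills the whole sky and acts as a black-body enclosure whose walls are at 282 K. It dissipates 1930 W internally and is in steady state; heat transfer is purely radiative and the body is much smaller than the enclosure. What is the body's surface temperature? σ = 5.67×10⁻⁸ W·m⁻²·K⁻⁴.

T ≈ 332 K

For a small grey body in a large enclosure, net radiated power = εσA(T⁴ − T_w⁴).
Steady state: P = εσA(T⁴ − T_w⁴) with A = 4πr² = 6.335 m².
T⁴ = P/(εσA) + T_w⁴ = 1930/(0.92·5.67×10⁻⁸·6.335) + (282)⁴
    = 5.841×10⁹ + 6.324×10⁹ = 1.216×10¹⁰ K⁴.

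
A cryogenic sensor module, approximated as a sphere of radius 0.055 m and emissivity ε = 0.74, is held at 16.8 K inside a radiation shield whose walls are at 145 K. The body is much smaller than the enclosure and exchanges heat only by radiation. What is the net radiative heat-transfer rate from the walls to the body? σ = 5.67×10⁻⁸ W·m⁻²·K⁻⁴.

P_net ≈ 0.705 W

For a small grey body in a large enclosure: P_net = εσA(T_body⁴ − T_wall⁴).
A = 4πr² = 0.03801 m²; T_body⁴ − T_wall⁴ = 79660 − 4.421×10⁸ = -4.420×10⁸ K⁴.
|P_net| = 0.74·5.67×10⁻⁸·0.03801·4.420×10⁸.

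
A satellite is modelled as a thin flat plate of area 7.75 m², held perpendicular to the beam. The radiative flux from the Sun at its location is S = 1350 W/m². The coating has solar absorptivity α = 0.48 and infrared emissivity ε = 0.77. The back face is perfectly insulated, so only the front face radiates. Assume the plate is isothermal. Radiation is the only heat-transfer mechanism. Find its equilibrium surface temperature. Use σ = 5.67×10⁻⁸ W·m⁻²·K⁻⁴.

T ≈ 349 K

At equilibrium, absorbed power = emitted power.
Absorbing cross-section = A = 7.750 m²; emitting surface = A = 7.750 m² (ratio 1).
αS·A_cross = εσ·A_surf·T⁴  ⇒  T⁴ = αS/(ε·1σ).
T⁴ = 0.480·1350/(0.77·1·5.67×10⁻⁸) = 1.484×10¹⁰ K⁴.
T = (1.484×10¹⁰)^(1/4).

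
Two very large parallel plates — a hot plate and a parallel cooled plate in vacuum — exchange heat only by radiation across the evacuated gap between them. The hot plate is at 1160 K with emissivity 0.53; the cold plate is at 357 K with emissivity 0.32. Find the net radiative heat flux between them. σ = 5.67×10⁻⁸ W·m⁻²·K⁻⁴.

For two infinite grey parallel plates, q = σ(T₁⁴ − T₂⁴)/(1/ε₁ + 1/ε₂ − 1).
T₁⁴ − T₂⁴ = 1.811×10¹² − 1.624×10¹⁰ = 1.794×10¹² K⁴.
1/ε₁ + 1/ε₂ − 1 = 1.887 + 3.125 − 1 = 4.012.
q = 5.67×10⁻⁸ × 1.794×10¹² / 4.012.

q ≈ 25400 W/m²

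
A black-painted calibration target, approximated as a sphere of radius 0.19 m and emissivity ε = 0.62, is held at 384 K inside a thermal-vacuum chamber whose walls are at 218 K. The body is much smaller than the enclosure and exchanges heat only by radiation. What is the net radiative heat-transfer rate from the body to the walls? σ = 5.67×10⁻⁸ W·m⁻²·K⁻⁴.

For a small grey body in a large enclosure: P_net = εσA(T_body⁴ − T_wall⁴).
A = 4πr² = 0.4536 m²; T_body⁴ − T_wall⁴ = 2.174×10¹⁰ − 2.259×10⁹ = 1.948×10¹⁰ K⁴.
|P_net| = 0.62·5.67×10⁻⁸·0.4536·1.948×10¹⁰.

P_net ≈ 311 W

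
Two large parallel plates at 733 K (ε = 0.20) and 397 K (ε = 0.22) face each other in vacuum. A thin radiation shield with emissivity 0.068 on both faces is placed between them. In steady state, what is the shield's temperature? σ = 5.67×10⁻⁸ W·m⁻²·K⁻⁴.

In steady state the net flux on the hot side equals that on the cold side.
σ(T₁⁴−T_s⁴)/D₁ = σ(T_s⁴−T₂⁴)/D₂, with D₁ = 1/ε₁+1/ε_s−1 = 18.71, D₂ = 1/ε_s+1/ε₂−1 = 18.25.
Solve for T_s⁴: T_s⁴ = (D₂·T₁⁴ + D₁·T₂⁴)/(D₁+D₂) = 1.551×10¹¹ K⁴.

T_s ≈ 628 K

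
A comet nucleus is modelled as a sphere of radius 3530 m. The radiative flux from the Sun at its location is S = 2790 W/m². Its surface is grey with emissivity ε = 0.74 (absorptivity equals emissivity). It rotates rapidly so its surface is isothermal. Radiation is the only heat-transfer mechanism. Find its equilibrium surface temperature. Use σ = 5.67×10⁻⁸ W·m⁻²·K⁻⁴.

T ≈ 333 K

At equilibrium, absorbed power = emitted power.
Absorbing cross-section = πr² = 3.915×10⁷ m²; emitting surface = 4πr² = 1.566×10⁸ m² (ratio 4).
εS·A_cross = εσ·A_surf·T⁴  ⇒  T⁴ = S/(4σ)   (ε cancels).
T⁴ = 2790/(4·5.67×10⁻⁸) = 1.230×10¹⁰ K⁴.
T = (1.230×10¹⁰)^(1/4).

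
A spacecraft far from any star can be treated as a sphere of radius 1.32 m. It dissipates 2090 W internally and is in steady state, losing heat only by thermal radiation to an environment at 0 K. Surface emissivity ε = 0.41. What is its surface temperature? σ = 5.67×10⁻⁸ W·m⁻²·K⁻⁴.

Steady state: internal power = radiated power, P = εσA T⁴.
Radiating area A = 4πr² = 21.90 m².
T⁴ = P/(εσA) = 2090/(0.41·5.67×10⁻⁸·21.90) = 4.106×10⁹ K⁴.
T = (4.106×10⁹)^(1/4).

T ≈ 253 K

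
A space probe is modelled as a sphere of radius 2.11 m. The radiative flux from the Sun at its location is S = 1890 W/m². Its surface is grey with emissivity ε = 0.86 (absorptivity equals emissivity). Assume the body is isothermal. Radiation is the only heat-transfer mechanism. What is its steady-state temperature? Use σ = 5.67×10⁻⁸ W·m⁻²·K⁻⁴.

At equilibrium, absorbed power = emitted power.
Absorbing cross-section = πr² = 13.99 m²; emitting surface = 4πr² = 55.95 m² (ratio 4).
εS·A_cross = εσ·A_surf·T⁴  ⇒  T⁴ = S/(4σ)   (ε cancels).
T⁴ = 1890/(4·5.67×10⁻⁸) = 8.333×10⁹ K⁴.
T = (8.333×10⁹)^(1/4).

T ≈ 302 K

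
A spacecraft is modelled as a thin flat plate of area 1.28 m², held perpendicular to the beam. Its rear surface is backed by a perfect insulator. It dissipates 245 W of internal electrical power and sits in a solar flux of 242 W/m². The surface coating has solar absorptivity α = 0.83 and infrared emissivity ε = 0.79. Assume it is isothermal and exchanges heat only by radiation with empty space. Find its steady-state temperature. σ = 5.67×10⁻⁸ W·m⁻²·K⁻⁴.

T ≈ 306 K

At steady state, absorbed solar power + internal power = radiated power.
Absorbed: α·S·A_cross = 0.83·242·1.280 = 257.1 W (cross-section A).
Total input = 257.1 + 245 = 502.1 W.
Radiated: εσ·A_surf·T⁴ with A_surf = A = 1.280 m².
T⁴ = 502.1/(0.79·5.67×10⁻⁸·1.280) = 8.757×10⁹ K⁴.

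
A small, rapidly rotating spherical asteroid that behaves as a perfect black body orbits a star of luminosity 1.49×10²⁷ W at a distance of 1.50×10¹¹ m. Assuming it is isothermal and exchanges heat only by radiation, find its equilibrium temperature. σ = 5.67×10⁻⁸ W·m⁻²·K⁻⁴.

T ≈ 390 K

First find the stellar flux at distance d: S = L/(4πd²) = 1.49×10²⁷/(4π·(1.50×10¹¹)²) = 5270 W/m².
For an isothermal sphere, absorbed (1−a)S·πr² = emitted σ·4πr²·T⁴, so T⁴ = (1−a)S/(4σ).
T⁴ = 1.00·5270/(4·5.67×10⁻⁸) = 2.324×10¹⁰ K⁴.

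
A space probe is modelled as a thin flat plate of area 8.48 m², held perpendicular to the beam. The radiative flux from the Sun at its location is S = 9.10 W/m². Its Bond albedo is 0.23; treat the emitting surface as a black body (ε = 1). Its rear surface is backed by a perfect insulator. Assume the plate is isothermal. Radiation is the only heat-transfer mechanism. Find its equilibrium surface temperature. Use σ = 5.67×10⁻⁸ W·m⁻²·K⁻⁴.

T ≈ 105 K

At equilibrium, absorbed power = emitted power.
Absorbing cross-section = A = 8.480 m²; emitting surface = A = 8.480 m² (ratio 1).
(1−a)S·A_cross = εσ·A_surf·T⁴  ⇒  T⁴ = (1−a)S/(1σ).
T⁴ = 0.770·9.10/(1·5.67×10⁻⁸) = 1.236×10⁸ K⁴.
T = (1.236×10⁸)^(1/4).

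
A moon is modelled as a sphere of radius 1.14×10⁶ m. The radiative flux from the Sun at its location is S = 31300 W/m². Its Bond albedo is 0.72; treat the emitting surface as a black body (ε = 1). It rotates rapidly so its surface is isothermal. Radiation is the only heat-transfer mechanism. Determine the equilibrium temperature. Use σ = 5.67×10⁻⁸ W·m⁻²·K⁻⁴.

T ≈ 443 K

At equilibrium, absorbed power = emitted power.
Absorbing cross-section = πr² = 4.083×10¹² m²; emitting surface = 4πr² = 1.633×10¹³ m² (ratio 4).
(1−a)S·A_cross = εσ·A_surf·T⁴  ⇒  T⁴ = (1−a)S/(4σ).
T⁴ = 0.280·31300/(4·5.67×10⁻⁸) = 3.864×10¹⁰ K⁴.
T = (3.864×10¹⁰)^(1/4).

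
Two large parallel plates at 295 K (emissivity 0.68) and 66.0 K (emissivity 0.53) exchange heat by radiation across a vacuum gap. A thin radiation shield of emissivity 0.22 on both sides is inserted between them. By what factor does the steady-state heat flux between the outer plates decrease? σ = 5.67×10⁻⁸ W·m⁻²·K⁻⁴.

Without shield: q₀ = σΔ(T⁴)/(1/ε₁+1/ε₂−1) with denominator 2.357.
With shield the two gaps are in series; the resistances add: (1/ε₁+1/ε_s−1)+(1/ε_s+1/ε₂−1) = 5.016+5.432 = 10.45.
Heat-flux ratio q₀/q = 10.45/2.357.

factor ≈ 4.43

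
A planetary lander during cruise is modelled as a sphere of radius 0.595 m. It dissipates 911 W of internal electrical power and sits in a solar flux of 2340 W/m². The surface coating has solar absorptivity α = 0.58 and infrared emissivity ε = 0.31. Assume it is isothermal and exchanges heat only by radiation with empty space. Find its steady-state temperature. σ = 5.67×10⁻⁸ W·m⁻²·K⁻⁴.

T ≈ 419 K

At steady state, absorbed solar power + internal power = radiated power.
Absorbed: α·S·A_cross = 0.58·2340·1.112 = 1509 W (cross-section πr²).
Total input = 1509 + 911 = 2420 W.
Radiated: εσ·A_surf·T⁴ with A_surf = 4πr² = 4.449 m².
T⁴ = 2420/(0.31·5.67×10⁻⁸·4.449) = 3.095×10¹⁰ K⁴.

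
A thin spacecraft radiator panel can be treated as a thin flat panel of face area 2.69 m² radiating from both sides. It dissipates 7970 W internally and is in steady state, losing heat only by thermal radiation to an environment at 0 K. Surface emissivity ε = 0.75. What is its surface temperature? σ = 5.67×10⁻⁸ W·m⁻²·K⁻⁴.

Steady state: internal power = radiated power, P = εσA T⁴.
Radiating area A = 2·2.69 = 5.380 m².
T⁴ = P/(εσA) = 7970/(0.75·5.67×10⁻⁸·5.380) = 3.484×10¹⁰ K⁴.
T = (3.484×10¹⁰)^(1/4).

T ≈ 432 K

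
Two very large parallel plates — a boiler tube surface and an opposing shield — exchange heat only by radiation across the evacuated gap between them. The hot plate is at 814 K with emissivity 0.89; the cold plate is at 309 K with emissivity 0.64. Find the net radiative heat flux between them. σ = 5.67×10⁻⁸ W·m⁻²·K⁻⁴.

For two infinite grey parallel plates, q = σ(T₁⁴ − T₂⁴)/(1/ε₁ + 1/ε₂ − 1).
T₁⁴ − T₂⁴ = 4.390×10¹¹ − 9.117×10⁹ = 4.299×10¹¹ K⁴.
1/ε₁ + 1/ε₂ − 1 = 1.124 + 1.562 − 1 = 1.686.
q = 5.67×10⁻⁸ × 4.299×10¹¹ / 1.686.

q ≈ 14500 W/m²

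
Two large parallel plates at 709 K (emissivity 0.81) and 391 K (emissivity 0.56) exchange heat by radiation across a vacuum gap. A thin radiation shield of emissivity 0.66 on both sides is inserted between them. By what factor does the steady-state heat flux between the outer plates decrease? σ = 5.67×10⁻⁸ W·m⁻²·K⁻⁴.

Without shield: q₀ = σΔ(T⁴)/(1/ε₁+1/ε₂−1) with denominator 2.020.
With shield the two gaps are in series; the resistances add: (1/ε₁+1/ε_s−1)+(1/ε_s+1/ε₂−1) = 1.750+2.301 = 4.051.
Heat-flux ratio q₀/q = 4.051/2.020.

factor ≈ 2.00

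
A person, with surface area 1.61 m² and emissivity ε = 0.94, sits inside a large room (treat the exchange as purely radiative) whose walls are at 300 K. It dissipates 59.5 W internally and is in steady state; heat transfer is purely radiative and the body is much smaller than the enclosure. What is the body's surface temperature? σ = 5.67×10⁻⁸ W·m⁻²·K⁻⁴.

T ≈ 306 K

For a small grey body in a large enclosure, net radiated power = εσA(T⁴ − T_w⁴).
Steady state: P = εσA(T⁴ − T_w⁴) with A = 1.61 m².
T⁴ = P/(εσA) + T_w⁴ = 59.5/(0.94·5.67×10⁻⁸·1.610) + (300)⁴
    = 6.934×10⁸ + 8.100×10⁹ = 8.793×10⁹ K⁴.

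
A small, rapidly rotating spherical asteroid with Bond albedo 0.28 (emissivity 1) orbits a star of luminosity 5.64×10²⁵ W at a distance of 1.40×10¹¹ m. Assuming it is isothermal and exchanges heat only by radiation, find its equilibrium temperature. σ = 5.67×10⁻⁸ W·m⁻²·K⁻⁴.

T ≈ 164 K

First find the stellar flux at distance d: S = L/(4πd²) = 5.64×10²⁵/(4π·(1.40×10¹¹)²) = 229.0 W/m².
For an isothermal sphere, absorbed (1−a)S·πr² = emitted σ·4πr²·T⁴, so T⁴ = (1−a)S/(4σ).
T⁴ = 0.720·229.0/(4·5.67×10⁻⁸) = 7.269×10⁸ K⁴.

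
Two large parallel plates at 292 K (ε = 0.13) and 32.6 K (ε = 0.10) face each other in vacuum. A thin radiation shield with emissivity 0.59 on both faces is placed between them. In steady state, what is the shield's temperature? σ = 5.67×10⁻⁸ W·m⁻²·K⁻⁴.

In steady state the net flux on the hot side equals that on the cold side.
σ(T₁⁴−T_s⁴)/D₁ = σ(T_s⁴−T₂⁴)/D₂, with D₁ = 1/ε₁+1/ε_s−1 = 8.387, D₂ = 1/ε_s+1/ε₂−1 = 10.69.
Solve for T_s⁴: T_s⁴ = (D₂·T₁⁴ + D₁·T₂⁴)/(D₁+D₂) = 4.075×10⁹ K⁴.

T_s ≈ 253 K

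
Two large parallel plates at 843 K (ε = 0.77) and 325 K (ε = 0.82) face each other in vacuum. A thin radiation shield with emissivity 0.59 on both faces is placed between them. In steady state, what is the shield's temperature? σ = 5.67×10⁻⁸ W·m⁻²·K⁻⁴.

T_s ≈ 709 K

In steady state the net flux on the hot side equals that on the cold side.
σ(T₁⁴−T_s⁴)/D₁ = σ(T_s⁴−T₂⁴)/D₂, with D₁ = 1/ε₁+1/ε_s−1 = 1.994, D₂ = 1/ε_s+1/ε₂−1 = 1.914.
Solve for T_s⁴: T_s⁴ = (D₂·T₁⁴ + D₁·T₂⁴)/(D₁+D₂) = 2.531×10¹¹ K⁴.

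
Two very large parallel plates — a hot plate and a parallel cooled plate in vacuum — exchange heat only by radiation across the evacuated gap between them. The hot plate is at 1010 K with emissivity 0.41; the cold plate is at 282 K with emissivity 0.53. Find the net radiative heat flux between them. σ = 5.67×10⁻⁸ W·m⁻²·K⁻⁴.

q ≈ 17600 W/m²

For two infinite grey parallel plates, q = σ(T₁⁴ − T₂⁴)/(1/ε₁ + 1/ε₂ − 1).
T₁⁴ − T₂⁴ = 1.041×10¹² − 6.324×10⁹ = 1.034×10¹² K⁴.
1/ε₁ + 1/ε₂ − 1 = 2.439 + 1.887 − 1 = 3.326.
q = 5.67×10⁻⁸ × 1.034×10¹² / 3.326.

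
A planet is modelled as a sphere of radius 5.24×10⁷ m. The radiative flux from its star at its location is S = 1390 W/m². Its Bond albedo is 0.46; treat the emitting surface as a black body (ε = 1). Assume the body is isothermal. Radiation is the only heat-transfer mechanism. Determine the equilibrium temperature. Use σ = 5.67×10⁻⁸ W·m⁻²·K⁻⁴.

T ≈ 240 K

At equilibrium, absorbed power = emitted power.
Absorbing cross-section = πr² = 8.626×10¹⁵ m²; emitting surface = 4πr² = 3.450×10¹⁶ m² (ratio 4).
(1−a)S·A_cross = εσ·A_surf·T⁴  ⇒  T⁴ = (1−a)S/(4σ).
T⁴ = 0.540·1390/(4·5.67×10⁻⁸) = 3.310×10⁹ K⁴.
T = (3.310×10⁹)^(1/4).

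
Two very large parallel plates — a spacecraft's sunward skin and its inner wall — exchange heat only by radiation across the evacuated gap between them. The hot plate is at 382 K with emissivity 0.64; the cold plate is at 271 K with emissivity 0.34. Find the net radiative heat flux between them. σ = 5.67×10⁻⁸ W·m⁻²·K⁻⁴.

q ≈ 257 W/m²

For two infinite grey parallel plates, q = σ(T₁⁴ − T₂⁴)/(1/ε₁ + 1/ε₂ − 1).
T₁⁴ − T₂⁴ = 2.129×10¹⁰ − 5.394×10⁹ = 1.590×10¹⁰ K⁴.
1/ε₁ + 1/ε₂ − 1 = 1.562 + 2.941 − 1 = 3.504.
q = 5.67×10⁻⁸ × 1.590×10¹⁰ / 3.504.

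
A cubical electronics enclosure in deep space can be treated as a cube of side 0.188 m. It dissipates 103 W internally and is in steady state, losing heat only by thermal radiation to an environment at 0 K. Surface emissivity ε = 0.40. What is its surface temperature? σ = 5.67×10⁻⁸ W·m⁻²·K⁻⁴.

T ≈ 383 K

Steady state: internal power = radiated power, P = εσA T⁴.
Radiating area A = 6L² = 0.2121 m².
T⁴ = P/(εσA) = 103/(0.40·5.67×10⁻⁸·0.2121) = 2.142×10¹⁰ K⁴.
T = (2.142×10¹⁰)^(1/4).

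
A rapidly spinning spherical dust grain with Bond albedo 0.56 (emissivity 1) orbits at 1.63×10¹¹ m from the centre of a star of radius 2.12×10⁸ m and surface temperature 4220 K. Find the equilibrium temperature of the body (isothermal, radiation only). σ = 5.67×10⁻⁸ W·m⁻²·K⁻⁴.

T ≈ 87.6 K

The star's surface emits σT_*⁴; at distance d the flux is S = σT_*⁴(R_*/d)².
S = 5.67×10⁻⁸·(4220)⁴·(2.12×10⁸/1.63×10¹¹)² = 30.42 W/m².
For an isothermal sphere T⁴ = (1−a)S/(4σ) = 5.901×10⁷ K⁴.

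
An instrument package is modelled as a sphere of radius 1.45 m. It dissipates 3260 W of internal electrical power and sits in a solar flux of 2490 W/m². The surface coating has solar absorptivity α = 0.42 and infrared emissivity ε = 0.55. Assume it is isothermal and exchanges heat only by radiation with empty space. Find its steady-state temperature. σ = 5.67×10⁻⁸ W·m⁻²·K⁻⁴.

T ≈ 333 K

At steady state, absorbed solar power + internal power = radiated power.
Absorbed: α·S·A_cross = 0.42·2490·6.605 = 6908 W (cross-section πr²).
Total input = 6908 + 3260 = 10170 W.
Radiated: εσ·A_surf·T⁴ with A_surf = 4πr² = 26.42 m².
T⁴ = 10170/(0.55·5.67×10⁻⁸·26.42) = 1.234×10¹⁰ K⁴.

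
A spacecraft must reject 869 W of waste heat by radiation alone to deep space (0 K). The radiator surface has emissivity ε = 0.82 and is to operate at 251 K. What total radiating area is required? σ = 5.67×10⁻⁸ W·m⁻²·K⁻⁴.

P = εσA T⁴ ⇒ A = P/(εσT⁴).
T⁴ = 3.969×10⁹ K⁴.
A = 869/(0.82 × 5.67×10⁻⁸ × 3.969×10⁹).

A ≈ 4.71 m²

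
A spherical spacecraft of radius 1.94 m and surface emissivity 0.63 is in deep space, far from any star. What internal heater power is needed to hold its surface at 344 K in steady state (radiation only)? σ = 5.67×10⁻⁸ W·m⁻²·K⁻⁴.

P ≈ 23700 W

P = εσ·4πr²·T⁴.
4πr² = 47.29 m²; T⁴ = 1.400×10¹⁰ K⁴.
P = 0.63·5.67×10⁻⁸·47.29·1.400×10¹⁰.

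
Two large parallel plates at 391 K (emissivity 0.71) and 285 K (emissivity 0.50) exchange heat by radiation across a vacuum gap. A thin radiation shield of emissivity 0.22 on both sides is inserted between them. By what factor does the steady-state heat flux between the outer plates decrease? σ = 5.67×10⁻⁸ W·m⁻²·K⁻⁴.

factor ≈ 4.36

Without shield: q₀ = σΔ(T⁴)/(1/ε₁+1/ε₂−1) with denominator 2.408.
With shield the two gaps are in series; the resistances add: (1/ε₁+1/ε_s−1)+(1/ε_s+1/ε₂−1) = 4.954+5.545 = 10.50.
Heat-flux ratio q₀/q = 10.50/2.408.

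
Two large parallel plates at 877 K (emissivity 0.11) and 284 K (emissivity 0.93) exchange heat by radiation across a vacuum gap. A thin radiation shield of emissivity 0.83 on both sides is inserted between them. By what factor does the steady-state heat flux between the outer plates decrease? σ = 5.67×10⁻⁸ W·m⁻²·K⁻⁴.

factor ≈ 1.15

Without shield: q₀ = σΔ(T⁴)/(1/ε₁+1/ε₂−1) with denominator 9.166.
With shield the two gaps are in series; the resistances add: (1/ε₁+1/ε_s−1)+(1/ε_s+1/ε₂−1) = 9.296+1.280 = 10.58.
Heat-flux ratio q₀/q = 10.58/9.166.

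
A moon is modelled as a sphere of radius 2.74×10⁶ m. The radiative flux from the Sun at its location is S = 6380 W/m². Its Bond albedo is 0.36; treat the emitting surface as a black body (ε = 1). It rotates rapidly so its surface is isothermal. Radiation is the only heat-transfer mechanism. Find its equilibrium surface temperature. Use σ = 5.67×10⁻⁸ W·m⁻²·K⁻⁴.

T ≈ 366 K

At equilibrium, absorbed power = emitted power.
Absorbing cross-section = πr² = 2.359×10¹³ m²; emitting surface = 4πr² = 9.434×10¹³ m² (ratio 4).
(1−a)S·A_cross = εσ·A_surf·T⁴  ⇒  T⁴ = (1−a)S/(4σ).
T⁴ = 0.640·6380/(4·5.67×10⁻⁸) = 1.800×10¹⁰ K⁴.
T = (1.800×10¹⁰)^(1/4).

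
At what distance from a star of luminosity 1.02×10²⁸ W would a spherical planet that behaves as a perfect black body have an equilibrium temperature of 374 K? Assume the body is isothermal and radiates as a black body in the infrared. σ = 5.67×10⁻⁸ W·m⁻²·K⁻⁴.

For an isothermal black-emitting sphere, (1−a)S·πr² = σ·4πr²·T⁴ ⇒ S = 4σT⁴/(1−a).
S = 4·5.67×10⁻⁸·(374)⁴/1.00 = 4437 W/m².
Flux falls as S = L/(4πd²), so d = √(L/(4πS)) = √(1.02×10²⁸/(4π·4437)).

d ≈ 4.28×10¹¹ m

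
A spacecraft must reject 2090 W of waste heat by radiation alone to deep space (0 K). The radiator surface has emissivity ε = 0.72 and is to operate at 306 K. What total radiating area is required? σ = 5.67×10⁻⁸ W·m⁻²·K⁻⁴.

P = εσA T⁴ ⇒ A = P/(εσT⁴).
T⁴ = 8.768×10⁹ K⁴.
A = 2090/(0.72 × 5.67×10⁻⁸ × 8.768×10⁹).

A ≈ 5.84 m²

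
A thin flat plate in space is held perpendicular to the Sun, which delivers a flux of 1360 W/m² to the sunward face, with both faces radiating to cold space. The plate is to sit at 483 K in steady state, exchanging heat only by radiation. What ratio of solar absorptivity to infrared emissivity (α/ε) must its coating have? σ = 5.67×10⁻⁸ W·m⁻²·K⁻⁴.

α/ε ≈ 4.54

Balance: αS·A = εσ·2A·T⁴ ⇒ α/ε = 2σT⁴/S.
α/ε = 2·5.67×10⁻⁸·(483)⁴/1360 = 2·5.67×10⁻⁸·5.442×10¹⁰/1360.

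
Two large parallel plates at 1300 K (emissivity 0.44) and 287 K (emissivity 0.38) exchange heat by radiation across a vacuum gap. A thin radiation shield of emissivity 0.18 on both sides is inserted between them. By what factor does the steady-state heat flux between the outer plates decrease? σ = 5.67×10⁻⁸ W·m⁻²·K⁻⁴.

factor ≈ 3.59

Without shield: q₀ = σΔ(T⁴)/(1/ε₁+1/ε₂−1) with denominator 3.904.
With shield the two gaps are in series; the resistances add: (1/ε₁+1/ε_s−1)+(1/ε_s+1/ε₂−1) = 6.828+7.187 = 14.02.
Heat-flux ratio q₀/q = 14.02/3.904.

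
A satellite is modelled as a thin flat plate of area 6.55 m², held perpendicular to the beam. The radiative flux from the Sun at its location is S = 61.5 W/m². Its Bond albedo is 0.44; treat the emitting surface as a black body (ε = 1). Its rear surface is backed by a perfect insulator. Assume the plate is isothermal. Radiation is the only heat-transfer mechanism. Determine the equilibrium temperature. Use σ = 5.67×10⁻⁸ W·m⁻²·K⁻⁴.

At equilibrium, absorbed power = emitted power.
Absorbing cross-section = A = 6.550 m²; emitting surface = A = 6.550 m² (ratio 1).
(1−a)S·A_cross = εσ·A_surf·T⁴  ⇒  T⁴ = (1−a)S/(1σ).
T⁴ = 0.560·61.5/(1·5.67×10⁻⁸) = 6.074×10⁸ K⁴.
T = (6.074×10⁸)^(1/4).

T ≈ 157 K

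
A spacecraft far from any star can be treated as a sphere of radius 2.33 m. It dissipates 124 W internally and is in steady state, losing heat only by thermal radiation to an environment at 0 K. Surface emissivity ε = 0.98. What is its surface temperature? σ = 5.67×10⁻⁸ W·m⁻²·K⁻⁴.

T ≈ 75.6 K

Steady state: internal power = radiated power, P = εσA T⁴.
Radiating area A = 4πr² = 68.22 m².
T⁴ = P/(εσA) = 124/(0.98·5.67×10⁻⁸·68.22) = 3.271×10⁷ K⁴.
T = (3.271×10⁷)^(1/4).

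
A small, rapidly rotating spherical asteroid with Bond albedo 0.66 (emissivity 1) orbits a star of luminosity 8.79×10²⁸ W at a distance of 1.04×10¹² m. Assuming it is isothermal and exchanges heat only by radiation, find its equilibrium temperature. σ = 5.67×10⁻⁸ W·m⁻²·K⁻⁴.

First find the stellar flux at distance d: S = L/(4πd²) = 8.79×10²⁸/(4π·(1.04×10¹²)²) = 6467 W/m².
For an isothermal sphere, absorbed (1−a)S·πr² = emitted σ·4πr²·T⁴, so T⁴ = (1−a)S/(4σ).
T⁴ = 0.340·6467/(4·5.67×10⁻⁸) = 9.695×10⁹ K⁴.

T ≈ 314 K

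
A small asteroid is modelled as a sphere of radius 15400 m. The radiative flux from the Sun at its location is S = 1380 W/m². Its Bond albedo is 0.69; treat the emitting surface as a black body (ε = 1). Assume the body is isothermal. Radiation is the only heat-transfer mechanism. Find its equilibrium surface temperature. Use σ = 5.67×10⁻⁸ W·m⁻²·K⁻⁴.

T ≈ 208 K

At equilibrium, absorbed power = emitted power.
Absorbing cross-section = πr² = 7.451×10⁸ m²; emitting surface = 4πr² = 2.980×10⁹ m² (ratio 4).
(1−a)S·A_cross = εσ·A_surf·T⁴  ⇒  T⁴ = (1−a)S/(4σ).
T⁴ = 0.310·1380/(4·5.67×10⁻⁸) = 1.886×10⁹ K⁴.
T = (1.886×10⁹)^(1/4).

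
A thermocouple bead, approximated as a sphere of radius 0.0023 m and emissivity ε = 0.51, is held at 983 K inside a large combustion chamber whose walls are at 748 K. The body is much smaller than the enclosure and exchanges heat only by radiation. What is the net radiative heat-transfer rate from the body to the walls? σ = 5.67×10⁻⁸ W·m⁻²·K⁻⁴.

P_net ≈ 1.19 W

For a small grey body in a large enclosure: P_net = εσA(T_body⁴ − T_wall⁴).
A = 4πr² = 6.648×10⁻⁵ m²; T_body⁴ − T_wall⁴ = 9.337×10¹¹ − 3.130×10¹¹ = 6.207×10¹¹ K⁴.
|P_net| = 0.51·5.67×10⁻⁸·6.648×10⁻⁵·6.207×10¹¹.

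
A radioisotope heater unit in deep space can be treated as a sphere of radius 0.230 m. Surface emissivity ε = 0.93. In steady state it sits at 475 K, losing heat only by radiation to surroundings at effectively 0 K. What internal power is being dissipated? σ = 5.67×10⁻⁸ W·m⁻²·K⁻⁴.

Steady state: P = εσA T⁴.
A = 4πr² = 0.6648 m²; T⁴ = (475)⁴ = 5.091×10¹⁰ K⁴.
P = 0.93 × 5.67×10⁻⁸ × 0.6648 × 5.091×10¹⁰.

P ≈ 1780 W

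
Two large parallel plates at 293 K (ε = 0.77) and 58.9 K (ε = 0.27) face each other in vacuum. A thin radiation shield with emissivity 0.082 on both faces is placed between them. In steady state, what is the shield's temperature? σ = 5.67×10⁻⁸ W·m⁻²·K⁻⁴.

T_s ≈ 252 K

In steady state the net flux on the hot side equals that on the cold side.
σ(T₁⁴−T_s⁴)/D₁ = σ(T_s⁴−T₂⁴)/D₂, with D₁ = 1/ε₁+1/ε_s−1 = 12.49, D₂ = 1/ε_s+1/ε₂−1 = 14.90.
Solve for T_s⁴: T_s⁴ = (D₂·T₁⁴ + D₁·T₂⁴)/(D₁+D₂) = 4.014×10⁹ K⁴.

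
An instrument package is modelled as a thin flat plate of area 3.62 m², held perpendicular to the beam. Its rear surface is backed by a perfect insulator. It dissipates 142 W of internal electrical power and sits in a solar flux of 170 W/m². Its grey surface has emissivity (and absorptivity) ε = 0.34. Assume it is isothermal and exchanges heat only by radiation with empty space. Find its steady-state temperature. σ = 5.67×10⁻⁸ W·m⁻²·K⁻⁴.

T ≈ 266 K

At steady state, absorbed solar power + internal power = radiated power.
Absorbed: α·S·A_cross = 0.34·170·3.620 = 209.2 W (cross-section A).
Total input = 209.2 + 142 = 351.2 W.
Radiated: εσ·A_surf·T⁴ with A_surf = A = 3.620 m².
T⁴ = 351.2/(0.34·5.67×10⁻⁸·3.620) = 5.033×10⁹ K⁴.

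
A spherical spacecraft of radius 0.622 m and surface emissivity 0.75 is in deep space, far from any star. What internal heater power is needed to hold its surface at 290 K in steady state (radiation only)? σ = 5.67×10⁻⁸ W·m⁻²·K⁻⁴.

P ≈ 1460 W

P = εσ·4πr²·T⁴.
4πr² = 4.862 m²; T⁴ = 7.073×10⁹ K⁴.
P = 0.75·5.67×10⁻⁸·4.862·7.073×10⁹.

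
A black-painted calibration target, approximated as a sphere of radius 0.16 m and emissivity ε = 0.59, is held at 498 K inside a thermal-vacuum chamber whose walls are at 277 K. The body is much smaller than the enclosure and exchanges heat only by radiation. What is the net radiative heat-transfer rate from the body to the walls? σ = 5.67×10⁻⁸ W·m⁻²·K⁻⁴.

For a small grey body in a large enclosure: P_net = εσA(T_body⁴ − T_wall⁴).
A = 4πr² = 0.3217 m²; T_body⁴ − T_wall⁴ = 6.151×10¹⁰ − 5.887×10⁹ = 5.562×10¹⁰ K⁴.
|P_net| = 0.59·5.67×10⁻⁸·0.3217·5.562×10¹⁰.

P_net ≈ 599 W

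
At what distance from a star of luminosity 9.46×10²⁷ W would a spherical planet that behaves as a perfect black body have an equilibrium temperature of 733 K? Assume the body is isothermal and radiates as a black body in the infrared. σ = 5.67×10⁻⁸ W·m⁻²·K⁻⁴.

d ≈ 1.07×10¹¹ m

For an isothermal black-emitting sphere, (1−a)S·πr² = σ·4πr²·T⁴ ⇒ S = 4σT⁴/(1−a).
S = 4·5.67×10⁻⁸·(733)⁴/1.00 = 65470 W/m².
Flux falls as S = L/(4πd²), so d = √(L/(4πS)) = √(9.46×10²⁷/(4π·65470)).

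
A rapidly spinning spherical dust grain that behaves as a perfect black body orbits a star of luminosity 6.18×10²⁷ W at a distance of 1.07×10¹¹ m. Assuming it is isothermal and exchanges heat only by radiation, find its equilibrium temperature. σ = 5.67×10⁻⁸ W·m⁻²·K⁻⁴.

First find the stellar flux at distance d: S = L/(4πd²) = 6.18×10²⁷/(4π·(1.07×10¹¹)²) = 42950 W/m².
For an isothermal sphere, absorbed (1−a)S·πr² = emitted σ·4πr²·T⁴, so T⁴ = (1−a)S/(4σ).
T⁴ = 1.00·42950/(4·5.67×10⁻⁸) = 1.894×10¹¹ K⁴.

T ≈ 660 K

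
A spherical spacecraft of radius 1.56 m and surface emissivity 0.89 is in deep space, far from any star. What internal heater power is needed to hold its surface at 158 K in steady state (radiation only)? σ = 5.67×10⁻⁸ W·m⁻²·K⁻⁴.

P = εσ·4πr²·T⁴.
4πr² = 30.58 m²; T⁴ = 6.232×10⁸ K⁴.
P = 0.89·5.67×10⁻⁸·30.58·6.232×10⁸.

P ≈ 962 W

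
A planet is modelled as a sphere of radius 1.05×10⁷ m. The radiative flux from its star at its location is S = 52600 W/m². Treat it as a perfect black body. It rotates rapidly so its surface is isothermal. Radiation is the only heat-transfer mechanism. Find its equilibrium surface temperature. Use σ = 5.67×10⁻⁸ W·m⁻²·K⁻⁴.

At equilibrium, absorbed power = emitted power.
Absorbing cross-section = πr² = 3.464×10¹⁴ m²; emitting surface = 4πr² = 1.385×10¹⁵ m² (ratio 4).
S·A_cross = εσ·A_surf·T⁴  ⇒  T⁴ = S/(4σ).
T⁴ = 1.00·52600/(4·5.67×10⁻⁸) = 2.319×10¹¹ K⁴.
T = (2.319×10¹¹)^(1/4).

T ≈ 694 K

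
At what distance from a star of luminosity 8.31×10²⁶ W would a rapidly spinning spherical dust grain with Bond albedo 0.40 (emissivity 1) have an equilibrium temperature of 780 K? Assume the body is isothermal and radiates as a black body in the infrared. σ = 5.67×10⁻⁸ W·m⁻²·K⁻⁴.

For an isothermal black-emitting sphere, (1−a)S·πr² = σ·4πr²·T⁴ ⇒ S = 4σT⁴/(1−a).
S = 4·5.67×10⁻⁸·(780)⁴/0.600 = 1.399×10⁵ W/m².
Flux falls as S = L/(4πd²), so d = √(L/(4πS)) = √(8.31×10²⁶/(4π·1.399×10⁵)).

d ≈ 2.17×10¹⁰ m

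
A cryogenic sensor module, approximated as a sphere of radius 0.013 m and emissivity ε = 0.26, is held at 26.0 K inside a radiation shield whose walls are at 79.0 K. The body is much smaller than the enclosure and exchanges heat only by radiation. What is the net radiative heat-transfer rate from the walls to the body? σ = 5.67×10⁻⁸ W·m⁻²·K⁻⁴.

For a small grey body in a large enclosure: P_net = εσA(T_body⁴ − T_wall⁴).
A = 4πr² = 0.002124 m²; T_body⁴ − T_wall⁴ = 4.570×10⁵ − 3.895×10⁷ = -3.849×10⁷ K⁴.
|P_net| = 0.26·5.67×10⁻⁸·0.002124·3.849×10⁷.

P_net ≈ 0.00121 W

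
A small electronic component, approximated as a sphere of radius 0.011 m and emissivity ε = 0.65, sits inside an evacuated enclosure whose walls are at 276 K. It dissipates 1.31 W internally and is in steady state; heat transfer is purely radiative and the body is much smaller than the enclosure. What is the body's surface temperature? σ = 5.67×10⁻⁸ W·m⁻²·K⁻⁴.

T ≈ 413 K

For a small grey body in a large enclosure, net radiated power = εσA(T⁴ − T_w⁴).
Steady state: P = εσA(T⁴ − T_w⁴) with A = 4πr² = 0.001521 m².
T⁴ = P/(εσA) + T_w⁴ = 1.31/(0.65·5.67×10⁻⁸·0.001521) + (276)⁴
    = 2.338×10¹⁰ + 5.803×10⁹ = 2.918×10¹⁰ K⁴.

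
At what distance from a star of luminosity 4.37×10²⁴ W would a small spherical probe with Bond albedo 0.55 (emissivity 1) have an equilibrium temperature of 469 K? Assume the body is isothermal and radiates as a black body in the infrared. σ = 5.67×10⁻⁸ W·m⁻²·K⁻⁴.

For an isothermal black-emitting sphere, (1−a)S·πr² = σ·4πr²·T⁴ ⇒ S = 4σT⁴/(1−a).
S = 4·5.67×10⁻⁸·(469)⁴/0.450 = 24380 W/m².
Flux falls as S = L/(4πd²), so d = √(L/(4πS)) = √(4.37×10²⁴/(4π·24380)).

d ≈ 3.78×10⁹ m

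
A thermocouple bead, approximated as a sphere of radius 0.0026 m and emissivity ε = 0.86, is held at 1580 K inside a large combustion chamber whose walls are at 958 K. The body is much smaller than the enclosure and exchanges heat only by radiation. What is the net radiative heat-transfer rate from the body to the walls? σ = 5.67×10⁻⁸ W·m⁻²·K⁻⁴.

P_net ≈ 22.3 W

For a small grey body in a large enclosure: P_net = εσA(T_body⁴ − T_wall⁴).
A = 4πr² = 8.495×10⁻⁵ m²; T_body⁴ − T_wall⁴ = 6.232×10¹² − 8.423×10¹¹ = 5.390×10¹² K⁴.
|P_net| = 0.86·5.67×10⁻⁸·8.495×10⁻⁵·5.390×10¹².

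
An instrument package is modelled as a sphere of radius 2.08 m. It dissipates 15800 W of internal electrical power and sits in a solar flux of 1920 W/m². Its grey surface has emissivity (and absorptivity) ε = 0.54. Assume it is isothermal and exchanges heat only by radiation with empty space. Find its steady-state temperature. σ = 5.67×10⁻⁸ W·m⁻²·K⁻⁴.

T ≈ 366 K

At steady state, absorbed solar power + internal power = radiated power.
Absorbed: α·S·A_cross = 0.54·1920·13.59 = 14090 W (cross-section πr²).
Total input = 14090 + 15800 = 29890 W.
Radiated: εσ·A_surf·T⁴ with A_surf = 4πr² = 54.37 m².
T⁴ = 29890/(0.54·5.67×10⁻⁸·54.37) = 1.796×10¹⁰ K⁴.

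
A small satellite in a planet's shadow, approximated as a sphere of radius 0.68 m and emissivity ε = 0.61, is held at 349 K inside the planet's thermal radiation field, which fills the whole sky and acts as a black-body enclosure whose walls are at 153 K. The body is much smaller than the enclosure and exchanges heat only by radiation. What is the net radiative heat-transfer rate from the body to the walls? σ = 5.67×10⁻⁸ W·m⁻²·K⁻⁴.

P_net ≈ 2870 W

For a small grey body in a large enclosure: P_net = εσA(T_body⁴ − T_wall⁴).
A = 4πr² = 5.811 m²; T_body⁴ − T_wall⁴ = 1.484×10¹⁰ − 5.480×10⁸ = 1.429×10¹⁰ K⁴.
|P_net| = 0.61·5.67×10⁻⁸·5.811·1.429×10¹⁰.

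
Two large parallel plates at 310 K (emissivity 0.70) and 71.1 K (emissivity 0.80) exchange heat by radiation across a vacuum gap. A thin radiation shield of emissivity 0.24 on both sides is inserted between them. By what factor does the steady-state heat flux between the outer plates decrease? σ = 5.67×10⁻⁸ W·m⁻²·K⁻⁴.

factor ≈ 5.37

Without shield: q₀ = σΔ(T⁴)/(1/ε₁+1/ε₂−1) with denominator 1.679.
With shield the two gaps are in series; the resistances add: (1/ε₁+1/ε_s−1)+(1/ε_s+1/ε₂−1) = 4.595+4.417 = 9.012.
Heat-flux ratio q₀/q = 9.012/1.679.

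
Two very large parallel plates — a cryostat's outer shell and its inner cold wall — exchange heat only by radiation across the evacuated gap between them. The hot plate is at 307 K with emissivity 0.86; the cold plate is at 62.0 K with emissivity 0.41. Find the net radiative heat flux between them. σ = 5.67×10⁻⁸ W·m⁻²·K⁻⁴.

For two infinite grey parallel plates, q = σ(T₁⁴ − T₂⁴)/(1/ε₁ + 1/ε₂ − 1).
T₁⁴ − T₂⁴ = 8.883×10⁹ − 1.478×10⁷ = 8.868×10⁹ K⁴.
1/ε₁ + 1/ε₂ − 1 = 1.163 + 2.439 − 1 = 2.602.
q = 5.67×10⁻⁸ × 8.868×10⁹ / 2.602.

q ≈ 193 W/m²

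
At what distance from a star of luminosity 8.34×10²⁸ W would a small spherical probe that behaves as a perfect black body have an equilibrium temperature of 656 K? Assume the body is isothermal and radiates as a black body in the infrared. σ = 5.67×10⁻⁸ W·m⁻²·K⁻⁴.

d ≈ 3.98×10¹¹ m

For an isothermal black-emitting sphere, (1−a)S·πr² = σ·4πr²·T⁴ ⇒ S = 4σT⁴/(1−a).
S = 4·5.67×10⁻⁸·(656)⁴/1.00 = 42000 W/m².
Flux falls as S = L/(4πd²), so d = √(L/(4πS)) = √(8.34×10²⁸/(4π·42000)).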